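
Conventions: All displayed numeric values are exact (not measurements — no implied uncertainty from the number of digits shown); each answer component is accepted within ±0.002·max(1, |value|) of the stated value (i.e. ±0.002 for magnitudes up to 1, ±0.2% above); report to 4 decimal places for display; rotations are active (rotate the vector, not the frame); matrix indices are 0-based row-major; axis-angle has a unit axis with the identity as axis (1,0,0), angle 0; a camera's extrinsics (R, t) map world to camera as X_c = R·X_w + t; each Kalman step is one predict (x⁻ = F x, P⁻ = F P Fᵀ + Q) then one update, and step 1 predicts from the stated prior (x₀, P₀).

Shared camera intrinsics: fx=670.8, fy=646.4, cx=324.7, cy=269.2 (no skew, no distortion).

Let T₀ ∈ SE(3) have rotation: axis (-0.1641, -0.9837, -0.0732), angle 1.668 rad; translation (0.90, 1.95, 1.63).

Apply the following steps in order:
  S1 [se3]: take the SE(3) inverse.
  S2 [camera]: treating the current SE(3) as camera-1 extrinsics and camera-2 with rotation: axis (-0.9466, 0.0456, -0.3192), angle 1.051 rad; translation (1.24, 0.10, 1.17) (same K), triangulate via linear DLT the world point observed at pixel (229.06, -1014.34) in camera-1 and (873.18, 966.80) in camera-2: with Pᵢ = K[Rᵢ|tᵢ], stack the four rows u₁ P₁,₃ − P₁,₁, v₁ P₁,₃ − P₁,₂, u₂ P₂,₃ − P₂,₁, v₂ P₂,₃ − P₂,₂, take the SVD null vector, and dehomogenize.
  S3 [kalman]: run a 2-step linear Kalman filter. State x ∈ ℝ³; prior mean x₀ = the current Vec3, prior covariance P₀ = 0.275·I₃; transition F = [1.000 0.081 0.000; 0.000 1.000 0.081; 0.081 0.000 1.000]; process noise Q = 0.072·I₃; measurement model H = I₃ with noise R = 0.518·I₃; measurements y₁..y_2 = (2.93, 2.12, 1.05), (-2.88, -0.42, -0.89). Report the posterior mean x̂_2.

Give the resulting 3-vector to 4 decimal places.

result = (-0.3874, 0.6112, 0.5429)

after S1 (invert_se3): R=[-0.0675 0.1042 0.9923; 0.2500 0.9646 -0.0843; -0.9659 0.2423 -0.0911], t=(-1.7599, -1.9684, 0.5453)
after S2 (triangulate): (-0.3731, 0.4707, 1.5729)
after S3 (kf_track): (-0.3874, 0.6112, 0.5429)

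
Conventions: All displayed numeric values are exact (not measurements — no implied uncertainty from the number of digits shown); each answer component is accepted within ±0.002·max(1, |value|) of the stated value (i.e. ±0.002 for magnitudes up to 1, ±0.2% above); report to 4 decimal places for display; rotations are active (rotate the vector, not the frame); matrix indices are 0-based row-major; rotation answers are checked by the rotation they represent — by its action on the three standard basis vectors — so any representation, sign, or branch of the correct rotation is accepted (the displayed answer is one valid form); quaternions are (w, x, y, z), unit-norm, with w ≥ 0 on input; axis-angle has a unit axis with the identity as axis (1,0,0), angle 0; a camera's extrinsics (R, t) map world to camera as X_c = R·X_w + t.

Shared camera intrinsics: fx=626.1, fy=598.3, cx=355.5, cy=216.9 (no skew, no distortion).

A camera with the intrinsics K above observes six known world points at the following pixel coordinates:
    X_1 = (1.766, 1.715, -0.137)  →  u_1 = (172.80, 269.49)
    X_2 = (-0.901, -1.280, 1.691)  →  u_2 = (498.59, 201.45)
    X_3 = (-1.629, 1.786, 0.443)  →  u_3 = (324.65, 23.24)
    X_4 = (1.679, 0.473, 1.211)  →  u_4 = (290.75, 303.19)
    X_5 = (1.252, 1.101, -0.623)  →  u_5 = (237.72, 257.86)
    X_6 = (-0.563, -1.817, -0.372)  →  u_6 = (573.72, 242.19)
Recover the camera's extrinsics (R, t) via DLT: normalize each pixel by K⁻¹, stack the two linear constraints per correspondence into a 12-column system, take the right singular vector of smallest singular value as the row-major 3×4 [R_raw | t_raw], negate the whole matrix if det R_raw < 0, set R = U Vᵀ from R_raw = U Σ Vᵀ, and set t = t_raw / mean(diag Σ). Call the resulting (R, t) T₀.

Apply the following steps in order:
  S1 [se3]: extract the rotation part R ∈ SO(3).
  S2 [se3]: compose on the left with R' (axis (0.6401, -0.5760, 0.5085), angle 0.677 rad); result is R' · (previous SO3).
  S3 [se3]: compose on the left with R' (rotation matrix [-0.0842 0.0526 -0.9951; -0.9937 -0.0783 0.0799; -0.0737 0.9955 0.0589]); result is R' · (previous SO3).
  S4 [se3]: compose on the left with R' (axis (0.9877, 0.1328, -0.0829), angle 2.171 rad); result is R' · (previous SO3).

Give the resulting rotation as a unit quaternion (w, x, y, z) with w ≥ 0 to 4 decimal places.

rotation (quat) = (0.7452, 0.2330, -0.2908, -0.5530)

source (pnp_recover): camera pose = R=[-0.4880 -0.8728 0.0003; 0.8724 -0.4878 0.0298; -0.0259 0.0148 0.9996], t=(0.4000, -0.1100, 6.8698)
after S1 (rot_of_se3): [-0.4880 -0.8728 0.0003; 0.8724 -0.4878 0.0298; -0.0259 0.0148 0.9996]
after S2 (compose_so3): [-0.7659 -0.5684 -0.3006; 0.6401 -0.6299 -0.4399; 0.0607 -0.5294 0.8462]
after S3 (compose_so3): [0.0377 0.5414 -0.8399; 0.7158 0.5718 0.4008; 0.6973 -0.6163 -0.3660]
after S4 (compose_so3): [0.2192 0.6886 -0.6912; -0.9597 0.2798 -0.0257; 0.1757 0.6690 0.7222]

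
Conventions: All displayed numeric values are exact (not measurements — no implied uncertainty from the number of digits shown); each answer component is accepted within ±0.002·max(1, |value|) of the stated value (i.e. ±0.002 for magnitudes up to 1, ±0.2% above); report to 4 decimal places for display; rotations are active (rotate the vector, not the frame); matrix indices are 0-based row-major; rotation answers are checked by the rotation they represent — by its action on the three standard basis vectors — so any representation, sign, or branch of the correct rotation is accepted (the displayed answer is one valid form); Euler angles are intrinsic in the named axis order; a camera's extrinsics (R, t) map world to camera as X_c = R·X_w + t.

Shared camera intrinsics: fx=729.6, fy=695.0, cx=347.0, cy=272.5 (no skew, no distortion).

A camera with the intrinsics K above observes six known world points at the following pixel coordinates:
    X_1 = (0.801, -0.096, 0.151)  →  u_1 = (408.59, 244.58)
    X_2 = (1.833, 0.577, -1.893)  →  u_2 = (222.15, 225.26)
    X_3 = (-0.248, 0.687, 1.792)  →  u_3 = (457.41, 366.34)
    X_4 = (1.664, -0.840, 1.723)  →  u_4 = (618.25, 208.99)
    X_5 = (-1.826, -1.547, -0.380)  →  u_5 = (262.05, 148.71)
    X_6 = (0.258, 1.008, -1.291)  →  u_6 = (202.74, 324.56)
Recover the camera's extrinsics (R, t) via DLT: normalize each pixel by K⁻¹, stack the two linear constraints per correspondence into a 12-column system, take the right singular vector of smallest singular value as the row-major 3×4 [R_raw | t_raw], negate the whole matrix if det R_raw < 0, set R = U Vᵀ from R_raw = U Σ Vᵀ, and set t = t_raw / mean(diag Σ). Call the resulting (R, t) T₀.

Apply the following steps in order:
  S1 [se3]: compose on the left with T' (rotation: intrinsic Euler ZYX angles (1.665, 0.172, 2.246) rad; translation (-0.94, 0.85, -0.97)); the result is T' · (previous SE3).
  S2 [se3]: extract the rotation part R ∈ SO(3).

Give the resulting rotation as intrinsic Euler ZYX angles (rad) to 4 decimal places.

source (pnp_recover): camera pose = R=[0.5272 -0.1945 0.8272; -0.0958 0.9536 0.2853; -0.8443 -0.2297 0.4841], t=(-0.0300, -0.1301, 6.9280)
after S1 (compose_se3): R=[-0.7719 0.4187 0.4784; 0.5267 -0.0003 0.8501; 0.3560 0.9081 -0.2203], t=(4.4371, 0.5664, -5.3314)
after S2 (rot_of_se3): [-0.7719 0.4187 0.4784; 0.5267 -0.0003 0.8501; 0.3560 0.9081 -0.2203]

rotation (euler_zyx) = (2.5429, -0.3640, 1.8088)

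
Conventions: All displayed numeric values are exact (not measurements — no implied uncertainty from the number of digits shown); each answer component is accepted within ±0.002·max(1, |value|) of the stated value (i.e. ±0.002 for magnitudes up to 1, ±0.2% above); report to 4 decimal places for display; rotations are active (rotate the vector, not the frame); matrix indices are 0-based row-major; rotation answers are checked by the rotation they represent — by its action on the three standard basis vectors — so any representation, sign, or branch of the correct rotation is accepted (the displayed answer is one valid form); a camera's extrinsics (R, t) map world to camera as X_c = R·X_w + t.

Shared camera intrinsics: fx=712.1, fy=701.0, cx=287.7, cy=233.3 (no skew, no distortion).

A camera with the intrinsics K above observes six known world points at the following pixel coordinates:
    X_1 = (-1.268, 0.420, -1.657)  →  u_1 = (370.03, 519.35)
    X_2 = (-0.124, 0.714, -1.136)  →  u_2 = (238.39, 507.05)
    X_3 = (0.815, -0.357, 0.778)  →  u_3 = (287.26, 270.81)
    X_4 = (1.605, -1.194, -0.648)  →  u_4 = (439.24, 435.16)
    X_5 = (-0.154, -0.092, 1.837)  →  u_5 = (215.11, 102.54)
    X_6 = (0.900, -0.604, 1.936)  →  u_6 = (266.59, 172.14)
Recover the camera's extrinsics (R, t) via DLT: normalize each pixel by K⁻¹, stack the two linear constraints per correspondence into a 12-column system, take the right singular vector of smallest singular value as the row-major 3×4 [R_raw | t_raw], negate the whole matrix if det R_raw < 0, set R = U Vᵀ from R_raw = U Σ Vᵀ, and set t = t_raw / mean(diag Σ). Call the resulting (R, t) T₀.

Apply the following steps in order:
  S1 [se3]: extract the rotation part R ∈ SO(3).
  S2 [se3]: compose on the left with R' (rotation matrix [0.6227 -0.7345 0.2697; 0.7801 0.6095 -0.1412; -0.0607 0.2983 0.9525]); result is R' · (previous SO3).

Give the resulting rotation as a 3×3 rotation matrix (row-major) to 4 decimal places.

source (pnp_recover): camera pose = R=[-0.0718 -0.9314 -0.3569; 0.6184 0.2391 -0.7486; 0.7825 -0.2745 0.5588], t=(-0.0000, 0.4700, 4.5500)
after S1 (rot_of_se3): [-0.0718 -0.9314 -0.3569; 0.6184 0.2391 -0.7486; 0.7825 -0.2745 0.5588]
after S2 (compose_so3): [-0.2879 -0.8296 0.4783; 0.2104 -0.5421 -0.8135; 0.9342 -0.1336 0.3307]

rotation (matrix) = ((-0.2879, -0.8296, 0.4783), (0.2104, -0.5421, -0.8135), (0.9342, -0.1336, 0.3307))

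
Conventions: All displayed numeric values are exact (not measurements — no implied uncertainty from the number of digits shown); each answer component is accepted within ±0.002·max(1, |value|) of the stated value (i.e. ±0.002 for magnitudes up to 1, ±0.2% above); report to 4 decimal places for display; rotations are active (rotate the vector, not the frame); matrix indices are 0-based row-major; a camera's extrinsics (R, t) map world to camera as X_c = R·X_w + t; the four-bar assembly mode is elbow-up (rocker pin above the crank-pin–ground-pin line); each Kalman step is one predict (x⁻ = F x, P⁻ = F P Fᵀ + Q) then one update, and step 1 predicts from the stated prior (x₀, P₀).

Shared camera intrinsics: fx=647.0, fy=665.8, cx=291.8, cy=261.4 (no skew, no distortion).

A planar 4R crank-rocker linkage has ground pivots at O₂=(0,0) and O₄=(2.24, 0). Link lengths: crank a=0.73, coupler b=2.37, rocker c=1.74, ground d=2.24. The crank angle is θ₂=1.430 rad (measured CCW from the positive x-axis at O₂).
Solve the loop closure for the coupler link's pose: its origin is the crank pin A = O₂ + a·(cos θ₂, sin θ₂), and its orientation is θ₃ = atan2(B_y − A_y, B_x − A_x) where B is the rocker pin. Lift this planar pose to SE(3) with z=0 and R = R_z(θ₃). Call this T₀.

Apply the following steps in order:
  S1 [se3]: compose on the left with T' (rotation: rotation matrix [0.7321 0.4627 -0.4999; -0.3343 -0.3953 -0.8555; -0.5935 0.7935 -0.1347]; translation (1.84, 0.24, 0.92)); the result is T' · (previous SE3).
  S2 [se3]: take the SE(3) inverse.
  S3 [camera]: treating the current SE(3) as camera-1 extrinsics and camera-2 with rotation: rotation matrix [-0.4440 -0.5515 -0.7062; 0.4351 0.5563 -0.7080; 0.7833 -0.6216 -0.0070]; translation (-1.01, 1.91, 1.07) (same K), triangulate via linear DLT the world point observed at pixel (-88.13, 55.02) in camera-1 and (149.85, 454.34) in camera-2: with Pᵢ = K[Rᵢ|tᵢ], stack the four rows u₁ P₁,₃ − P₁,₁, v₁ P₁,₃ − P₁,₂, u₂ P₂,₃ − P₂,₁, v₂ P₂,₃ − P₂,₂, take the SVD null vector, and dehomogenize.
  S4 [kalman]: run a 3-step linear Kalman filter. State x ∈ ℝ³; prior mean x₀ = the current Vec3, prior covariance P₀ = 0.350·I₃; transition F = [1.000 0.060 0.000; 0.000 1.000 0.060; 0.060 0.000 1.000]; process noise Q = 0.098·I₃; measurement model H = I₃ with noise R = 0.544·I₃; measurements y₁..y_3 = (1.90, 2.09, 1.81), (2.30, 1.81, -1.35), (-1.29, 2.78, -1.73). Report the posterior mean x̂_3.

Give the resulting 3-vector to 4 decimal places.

result = (0.3407, 1.4922, -0.4231)

source (fourbar_fk): coupler pose = R=[0.9032 -0.4292 0.0000; 0.4292 0.9032 0.0000; 0.0000 0.0000 1.0000], t=(0.1024, 0.7228, 0.0000)
after S1 (compose_se3): R=[0.8599 0.1037 -0.4999; -0.4716 -0.2136 -0.8555; -0.1955 0.9714 -0.1347], t=(2.2494, -0.0800, 1.4327)
after S2 (invert_se3): R=[0.8599 -0.4716 -0.1955; 0.1037 -0.2136 0.9714; -0.4999 -0.8555 -0.1347], t=(-1.6918, -1.6421, 1.2491)
after S3 (triangulate): (-0.5736, -1.4749, 0.5587)
after S4 (kf_track): (0.3407, 1.4922, -0.4231)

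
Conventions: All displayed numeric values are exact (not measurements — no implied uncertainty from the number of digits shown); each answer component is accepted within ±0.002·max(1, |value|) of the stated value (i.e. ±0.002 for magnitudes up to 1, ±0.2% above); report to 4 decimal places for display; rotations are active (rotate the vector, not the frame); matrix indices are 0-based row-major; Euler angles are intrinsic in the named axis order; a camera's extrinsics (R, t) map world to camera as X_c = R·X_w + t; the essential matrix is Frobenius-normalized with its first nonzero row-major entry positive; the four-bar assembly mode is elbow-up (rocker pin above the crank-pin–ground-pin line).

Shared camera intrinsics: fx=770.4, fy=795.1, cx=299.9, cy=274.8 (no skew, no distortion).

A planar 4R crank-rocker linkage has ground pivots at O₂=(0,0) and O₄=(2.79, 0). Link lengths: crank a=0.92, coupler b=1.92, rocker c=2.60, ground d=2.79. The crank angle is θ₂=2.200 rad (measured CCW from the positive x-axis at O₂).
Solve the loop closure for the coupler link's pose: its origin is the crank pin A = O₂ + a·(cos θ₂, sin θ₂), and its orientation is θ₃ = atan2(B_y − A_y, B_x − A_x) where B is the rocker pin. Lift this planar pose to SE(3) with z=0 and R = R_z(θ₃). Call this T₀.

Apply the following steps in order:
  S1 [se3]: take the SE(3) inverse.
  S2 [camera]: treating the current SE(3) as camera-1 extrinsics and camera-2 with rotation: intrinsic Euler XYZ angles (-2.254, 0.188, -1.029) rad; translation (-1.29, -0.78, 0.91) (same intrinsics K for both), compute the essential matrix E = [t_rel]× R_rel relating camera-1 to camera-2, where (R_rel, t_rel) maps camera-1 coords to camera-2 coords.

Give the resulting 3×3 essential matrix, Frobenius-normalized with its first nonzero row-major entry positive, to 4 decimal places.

source (fourbar_fk): coupler pose = R=[0.8035 -0.5953 0.0000; 0.5953 0.8035 0.0000; 0.0000 0.0000 1.0000], t=(-0.5414, 0.7438, 0.0000)
after S1 (invert_se3): R=[0.8035 0.5953 0.0000; -0.5953 0.8035 0.0000; 0.0000 0.0000 1.0000], t=(-0.0078, -0.9200, 0.0000)
after S2 (essential): [0.2456 -0.4648 -0.2616; -0.2720 0.2183 0.2212; -0.4792 -0.4667 0.1929]

matrix = [0.2456 -0.4648 -0.2616; -0.2720 0.2183 0.2212; -0.4792 -0.4667 0.1929]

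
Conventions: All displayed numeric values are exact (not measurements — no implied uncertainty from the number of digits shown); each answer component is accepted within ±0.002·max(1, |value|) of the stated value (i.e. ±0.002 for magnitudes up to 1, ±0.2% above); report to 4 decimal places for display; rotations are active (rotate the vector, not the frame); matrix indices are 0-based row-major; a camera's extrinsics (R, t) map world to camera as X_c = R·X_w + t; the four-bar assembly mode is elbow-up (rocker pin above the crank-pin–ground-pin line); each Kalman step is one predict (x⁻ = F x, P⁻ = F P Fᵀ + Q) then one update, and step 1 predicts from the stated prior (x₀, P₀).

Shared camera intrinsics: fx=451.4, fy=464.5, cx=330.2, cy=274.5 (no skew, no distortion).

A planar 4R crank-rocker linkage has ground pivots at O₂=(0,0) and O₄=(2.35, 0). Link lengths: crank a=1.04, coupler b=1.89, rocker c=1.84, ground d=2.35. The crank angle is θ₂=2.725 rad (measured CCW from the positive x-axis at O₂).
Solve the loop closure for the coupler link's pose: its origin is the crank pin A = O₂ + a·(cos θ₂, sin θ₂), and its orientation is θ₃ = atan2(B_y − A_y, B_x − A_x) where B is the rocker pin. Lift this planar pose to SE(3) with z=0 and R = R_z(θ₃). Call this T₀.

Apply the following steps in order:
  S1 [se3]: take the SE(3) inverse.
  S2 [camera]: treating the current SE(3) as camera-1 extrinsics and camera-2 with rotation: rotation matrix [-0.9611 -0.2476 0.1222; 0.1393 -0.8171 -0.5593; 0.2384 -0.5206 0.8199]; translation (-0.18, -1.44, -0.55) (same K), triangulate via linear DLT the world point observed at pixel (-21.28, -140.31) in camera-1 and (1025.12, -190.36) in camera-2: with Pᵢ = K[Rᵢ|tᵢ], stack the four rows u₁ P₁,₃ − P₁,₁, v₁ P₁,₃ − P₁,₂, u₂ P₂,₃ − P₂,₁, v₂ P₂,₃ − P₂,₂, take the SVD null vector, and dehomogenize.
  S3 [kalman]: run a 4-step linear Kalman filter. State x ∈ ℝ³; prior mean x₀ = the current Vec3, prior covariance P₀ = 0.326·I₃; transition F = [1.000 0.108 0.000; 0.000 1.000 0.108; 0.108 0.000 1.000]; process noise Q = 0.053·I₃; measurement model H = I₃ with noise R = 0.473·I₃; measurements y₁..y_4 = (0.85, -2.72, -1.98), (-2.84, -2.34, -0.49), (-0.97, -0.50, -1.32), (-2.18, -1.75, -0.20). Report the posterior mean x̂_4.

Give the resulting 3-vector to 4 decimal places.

source (fourbar_fk): coupler pose = R=[0.9444 -0.3289 0.0000; 0.3289 0.9444 0.0000; 0.0000 0.0000 1.0000], t=(-0.9511, 0.4208, 0.0000)
after S1 (invert_se3): R=[0.9444 0.3289 0.0000; -0.3289 0.9444 0.0000; 0.0000 0.0000 1.0000], t=(0.7597, -0.7102, 0.0000)
after S2 (triangulate): (-1.7728, -1.6250, 1.8608)
after S3 (kf_track): (-1.8840, -1.7312, -0.6341)

result = (-1.8840, -1.7312, -0.6341)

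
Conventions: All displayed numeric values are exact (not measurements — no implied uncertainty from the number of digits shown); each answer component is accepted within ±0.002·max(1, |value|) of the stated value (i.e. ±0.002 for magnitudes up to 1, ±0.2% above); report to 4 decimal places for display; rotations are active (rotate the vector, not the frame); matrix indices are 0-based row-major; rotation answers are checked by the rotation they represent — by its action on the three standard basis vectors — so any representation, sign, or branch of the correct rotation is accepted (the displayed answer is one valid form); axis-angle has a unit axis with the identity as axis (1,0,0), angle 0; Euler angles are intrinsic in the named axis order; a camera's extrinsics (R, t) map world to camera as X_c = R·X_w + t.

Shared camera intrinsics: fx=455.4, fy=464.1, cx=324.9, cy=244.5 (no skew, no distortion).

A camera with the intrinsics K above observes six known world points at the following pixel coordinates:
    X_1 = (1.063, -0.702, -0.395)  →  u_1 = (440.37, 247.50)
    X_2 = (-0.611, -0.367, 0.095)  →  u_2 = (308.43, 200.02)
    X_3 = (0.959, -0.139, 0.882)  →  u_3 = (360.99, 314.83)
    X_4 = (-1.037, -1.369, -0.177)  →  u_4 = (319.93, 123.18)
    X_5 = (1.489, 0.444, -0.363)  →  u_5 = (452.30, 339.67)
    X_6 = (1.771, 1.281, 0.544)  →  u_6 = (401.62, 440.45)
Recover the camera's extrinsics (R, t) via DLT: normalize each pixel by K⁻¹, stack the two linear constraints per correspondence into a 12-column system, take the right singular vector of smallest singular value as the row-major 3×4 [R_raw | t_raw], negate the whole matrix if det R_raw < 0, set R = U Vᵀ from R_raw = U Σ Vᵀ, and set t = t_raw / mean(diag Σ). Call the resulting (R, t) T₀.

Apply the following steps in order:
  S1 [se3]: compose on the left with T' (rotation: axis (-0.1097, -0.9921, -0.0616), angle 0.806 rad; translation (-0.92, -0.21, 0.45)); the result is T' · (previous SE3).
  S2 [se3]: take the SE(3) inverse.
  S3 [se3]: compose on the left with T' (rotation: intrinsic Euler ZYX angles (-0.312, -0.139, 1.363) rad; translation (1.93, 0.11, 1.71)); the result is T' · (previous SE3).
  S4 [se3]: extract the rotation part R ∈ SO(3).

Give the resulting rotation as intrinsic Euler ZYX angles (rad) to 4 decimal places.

source (pnp_recover): camera pose = R=[0.7674 -0.3077 -0.5625; 0.6052 0.6375 0.4768; 0.2119 -0.7063 0.6754], t=(0.2100, 0.0300, 5.3212)
after S1 (compose_se3): R=[0.4301 0.3396 -0.8365; 0.6146 0.5686 0.5468; 0.6613 -0.7492 0.0358], t=(-4.5694, 0.3387, 4.2894)
after S2 (invert_se3): R=[0.4301 0.6146 0.6613; 0.3396 0.5686 -0.7492; -0.8365 0.5468 0.0358], t=(-1.0797, 4.5730, -4.1612)
after S3 (compose_se3): R=[0.6570 0.3628 0.6608; 0.7217 -0.5559 -0.4124; 0.2178 0.7479 -0.6271], t=(1.9749, 5.3650, 5.1416)
after S4 (rot_of_se3): [0.6570 0.3628 0.6608; 0.7217 -0.5559 -0.4124; 0.2178 0.7479 -0.6271]

rotation (euler_zyx) = (0.8323, -0.2195, 2.2686)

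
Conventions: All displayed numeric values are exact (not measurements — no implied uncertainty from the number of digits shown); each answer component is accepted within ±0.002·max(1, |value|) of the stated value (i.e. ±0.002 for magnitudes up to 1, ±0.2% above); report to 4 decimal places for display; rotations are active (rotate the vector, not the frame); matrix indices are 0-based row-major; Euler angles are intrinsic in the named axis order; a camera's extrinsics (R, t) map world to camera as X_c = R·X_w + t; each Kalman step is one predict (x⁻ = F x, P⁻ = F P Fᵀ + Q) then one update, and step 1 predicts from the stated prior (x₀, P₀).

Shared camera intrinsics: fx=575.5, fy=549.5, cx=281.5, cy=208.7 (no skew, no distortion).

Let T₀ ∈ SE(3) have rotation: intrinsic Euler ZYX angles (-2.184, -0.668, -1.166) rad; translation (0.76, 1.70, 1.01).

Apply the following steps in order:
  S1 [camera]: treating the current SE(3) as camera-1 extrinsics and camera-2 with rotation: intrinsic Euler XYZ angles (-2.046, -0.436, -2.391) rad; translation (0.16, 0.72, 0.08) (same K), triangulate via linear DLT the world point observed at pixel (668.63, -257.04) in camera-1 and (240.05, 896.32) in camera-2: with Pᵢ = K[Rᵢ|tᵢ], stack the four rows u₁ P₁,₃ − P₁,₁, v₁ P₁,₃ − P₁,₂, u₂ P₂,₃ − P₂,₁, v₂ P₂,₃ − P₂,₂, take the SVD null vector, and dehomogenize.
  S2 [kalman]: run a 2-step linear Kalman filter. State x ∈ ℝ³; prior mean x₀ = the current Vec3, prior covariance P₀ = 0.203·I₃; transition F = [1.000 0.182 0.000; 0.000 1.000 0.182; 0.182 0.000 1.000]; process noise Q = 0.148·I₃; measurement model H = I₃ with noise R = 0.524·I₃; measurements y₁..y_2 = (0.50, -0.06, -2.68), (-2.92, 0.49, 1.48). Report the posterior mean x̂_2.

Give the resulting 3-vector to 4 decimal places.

result = (-0.3153, 0.6402, 0.2562)

after S1 (triangulate): (1.6448, 1.7752, 0.7251)
after S2 (kf_track): (-0.3153, 0.6402, 0.2562)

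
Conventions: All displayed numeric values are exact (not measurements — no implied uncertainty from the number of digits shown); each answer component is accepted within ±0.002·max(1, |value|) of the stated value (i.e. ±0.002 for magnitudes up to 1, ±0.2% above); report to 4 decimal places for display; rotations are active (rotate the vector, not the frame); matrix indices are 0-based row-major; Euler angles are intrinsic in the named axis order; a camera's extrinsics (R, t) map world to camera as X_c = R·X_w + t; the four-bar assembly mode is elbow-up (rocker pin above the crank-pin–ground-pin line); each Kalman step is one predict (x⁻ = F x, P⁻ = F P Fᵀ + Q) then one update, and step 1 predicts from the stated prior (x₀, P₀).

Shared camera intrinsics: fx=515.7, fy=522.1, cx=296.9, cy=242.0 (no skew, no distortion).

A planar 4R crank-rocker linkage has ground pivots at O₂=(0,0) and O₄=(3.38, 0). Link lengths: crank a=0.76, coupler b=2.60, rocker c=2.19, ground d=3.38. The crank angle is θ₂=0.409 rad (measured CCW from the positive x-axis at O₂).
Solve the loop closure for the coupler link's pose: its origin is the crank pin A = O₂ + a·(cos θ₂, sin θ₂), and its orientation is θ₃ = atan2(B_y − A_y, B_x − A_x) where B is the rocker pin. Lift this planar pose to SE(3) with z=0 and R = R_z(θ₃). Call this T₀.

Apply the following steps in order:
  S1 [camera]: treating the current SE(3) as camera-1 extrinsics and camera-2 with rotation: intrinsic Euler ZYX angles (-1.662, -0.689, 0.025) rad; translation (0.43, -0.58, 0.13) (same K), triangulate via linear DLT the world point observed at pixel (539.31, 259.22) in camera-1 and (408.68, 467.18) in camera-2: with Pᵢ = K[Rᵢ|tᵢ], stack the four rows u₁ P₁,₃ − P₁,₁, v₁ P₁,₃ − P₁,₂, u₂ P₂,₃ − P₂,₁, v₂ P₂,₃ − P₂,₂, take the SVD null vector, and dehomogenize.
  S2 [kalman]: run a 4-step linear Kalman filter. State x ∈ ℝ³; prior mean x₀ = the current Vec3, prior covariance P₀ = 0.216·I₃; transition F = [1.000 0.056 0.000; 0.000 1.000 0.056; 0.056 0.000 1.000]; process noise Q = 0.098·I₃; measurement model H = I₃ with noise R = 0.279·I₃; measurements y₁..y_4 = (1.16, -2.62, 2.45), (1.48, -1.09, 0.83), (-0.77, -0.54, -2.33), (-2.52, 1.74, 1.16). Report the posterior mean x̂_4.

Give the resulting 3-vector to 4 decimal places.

source (fourbar_fk): coupler pose = R=[0.7391 -0.6736 0.0000; 0.6736 0.7391 0.0000; 0.0000 0.0000 1.0000], t=(0.6973, 0.3022, 0.0000)
after S1 (triangulate): (-0.1321, -0.2177, 1.5877)
after S2 (kf_track): (-1.0588, 0.2428, 0.4034)

result = (-1.0588, 0.2428, 0.4034)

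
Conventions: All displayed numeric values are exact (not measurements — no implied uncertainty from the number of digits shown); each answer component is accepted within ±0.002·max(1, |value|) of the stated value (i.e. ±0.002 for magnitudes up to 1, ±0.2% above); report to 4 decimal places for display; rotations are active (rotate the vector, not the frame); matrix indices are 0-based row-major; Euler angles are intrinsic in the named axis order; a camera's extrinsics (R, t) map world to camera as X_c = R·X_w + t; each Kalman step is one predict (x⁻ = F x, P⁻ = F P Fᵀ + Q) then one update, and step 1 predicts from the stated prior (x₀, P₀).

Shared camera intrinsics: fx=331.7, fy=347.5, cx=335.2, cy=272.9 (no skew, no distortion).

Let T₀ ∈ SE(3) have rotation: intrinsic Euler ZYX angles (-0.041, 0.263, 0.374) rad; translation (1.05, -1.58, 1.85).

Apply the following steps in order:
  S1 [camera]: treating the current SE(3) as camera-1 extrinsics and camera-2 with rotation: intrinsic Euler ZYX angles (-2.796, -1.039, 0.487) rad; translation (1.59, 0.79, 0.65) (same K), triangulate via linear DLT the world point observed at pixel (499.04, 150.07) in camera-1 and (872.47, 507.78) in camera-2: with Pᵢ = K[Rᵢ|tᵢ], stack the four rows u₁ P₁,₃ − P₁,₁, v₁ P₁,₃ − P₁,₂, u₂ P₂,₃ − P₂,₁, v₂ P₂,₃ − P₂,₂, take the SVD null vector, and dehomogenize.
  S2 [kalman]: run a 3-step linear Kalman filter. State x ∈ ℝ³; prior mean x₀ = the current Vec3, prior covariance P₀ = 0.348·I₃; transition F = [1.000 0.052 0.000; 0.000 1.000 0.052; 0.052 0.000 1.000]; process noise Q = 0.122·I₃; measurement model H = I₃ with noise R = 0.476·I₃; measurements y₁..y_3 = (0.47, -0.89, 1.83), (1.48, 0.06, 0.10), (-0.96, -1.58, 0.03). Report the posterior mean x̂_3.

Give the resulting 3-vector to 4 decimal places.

after S1 (triangulate): (0.2811, 1.0171, 1.8493)
after S2 (kf_track): (0.0746, -0.5609, 0.6523)

result = (0.0746, -0.5609, 0.6523)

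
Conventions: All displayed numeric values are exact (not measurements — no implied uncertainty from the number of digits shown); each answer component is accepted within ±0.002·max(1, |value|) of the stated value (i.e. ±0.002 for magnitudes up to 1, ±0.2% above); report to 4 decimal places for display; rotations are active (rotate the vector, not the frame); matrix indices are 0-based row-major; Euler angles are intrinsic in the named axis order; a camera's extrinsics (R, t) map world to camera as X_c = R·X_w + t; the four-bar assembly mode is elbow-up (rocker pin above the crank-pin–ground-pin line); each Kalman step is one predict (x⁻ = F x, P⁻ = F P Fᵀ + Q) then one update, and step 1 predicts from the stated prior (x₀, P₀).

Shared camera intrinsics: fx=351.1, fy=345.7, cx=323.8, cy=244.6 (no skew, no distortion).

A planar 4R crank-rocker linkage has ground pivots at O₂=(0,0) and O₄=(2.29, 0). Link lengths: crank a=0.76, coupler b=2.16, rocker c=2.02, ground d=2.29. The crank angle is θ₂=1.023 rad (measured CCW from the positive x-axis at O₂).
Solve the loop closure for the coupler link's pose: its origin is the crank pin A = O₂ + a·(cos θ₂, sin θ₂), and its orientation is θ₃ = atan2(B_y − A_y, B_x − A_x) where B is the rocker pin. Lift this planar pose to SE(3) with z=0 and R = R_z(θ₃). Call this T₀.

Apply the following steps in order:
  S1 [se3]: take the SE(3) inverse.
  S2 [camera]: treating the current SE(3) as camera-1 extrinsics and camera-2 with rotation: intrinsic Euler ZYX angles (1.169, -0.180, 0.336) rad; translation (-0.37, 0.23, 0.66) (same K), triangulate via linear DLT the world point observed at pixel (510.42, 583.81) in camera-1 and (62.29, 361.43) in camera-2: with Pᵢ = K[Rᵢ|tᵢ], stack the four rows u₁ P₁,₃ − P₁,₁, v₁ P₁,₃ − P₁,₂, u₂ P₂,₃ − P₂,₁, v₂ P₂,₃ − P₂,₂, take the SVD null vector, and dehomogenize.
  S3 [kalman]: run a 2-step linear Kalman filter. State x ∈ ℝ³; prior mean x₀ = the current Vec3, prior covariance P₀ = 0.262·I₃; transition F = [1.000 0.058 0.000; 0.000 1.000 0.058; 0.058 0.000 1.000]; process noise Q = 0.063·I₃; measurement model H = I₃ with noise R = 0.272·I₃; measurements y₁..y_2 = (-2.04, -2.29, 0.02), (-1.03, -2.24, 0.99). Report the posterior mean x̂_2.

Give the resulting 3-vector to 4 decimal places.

result = (-1.0573, -1.2571, 0.5687)

source (fourbar_fk): coupler pose = R=[0.7770 -0.6295 0.0000; 0.6295 0.7770 0.0000; 0.0000 0.0000 1.0000], t=(0.3958, 0.6488, 0.0000)
after S1 (invert_se3): R=[0.7770 0.6295 0.0000; -0.6295 0.7770 0.0000; 0.0000 0.0000 1.0000], t=(-0.7160, -0.2550, 0.0000)
after S2 (triangulate): (0.2180, 1.6020, 0.8689)
after S3 (kf_track): (-1.0573, -1.2571, 0.5687)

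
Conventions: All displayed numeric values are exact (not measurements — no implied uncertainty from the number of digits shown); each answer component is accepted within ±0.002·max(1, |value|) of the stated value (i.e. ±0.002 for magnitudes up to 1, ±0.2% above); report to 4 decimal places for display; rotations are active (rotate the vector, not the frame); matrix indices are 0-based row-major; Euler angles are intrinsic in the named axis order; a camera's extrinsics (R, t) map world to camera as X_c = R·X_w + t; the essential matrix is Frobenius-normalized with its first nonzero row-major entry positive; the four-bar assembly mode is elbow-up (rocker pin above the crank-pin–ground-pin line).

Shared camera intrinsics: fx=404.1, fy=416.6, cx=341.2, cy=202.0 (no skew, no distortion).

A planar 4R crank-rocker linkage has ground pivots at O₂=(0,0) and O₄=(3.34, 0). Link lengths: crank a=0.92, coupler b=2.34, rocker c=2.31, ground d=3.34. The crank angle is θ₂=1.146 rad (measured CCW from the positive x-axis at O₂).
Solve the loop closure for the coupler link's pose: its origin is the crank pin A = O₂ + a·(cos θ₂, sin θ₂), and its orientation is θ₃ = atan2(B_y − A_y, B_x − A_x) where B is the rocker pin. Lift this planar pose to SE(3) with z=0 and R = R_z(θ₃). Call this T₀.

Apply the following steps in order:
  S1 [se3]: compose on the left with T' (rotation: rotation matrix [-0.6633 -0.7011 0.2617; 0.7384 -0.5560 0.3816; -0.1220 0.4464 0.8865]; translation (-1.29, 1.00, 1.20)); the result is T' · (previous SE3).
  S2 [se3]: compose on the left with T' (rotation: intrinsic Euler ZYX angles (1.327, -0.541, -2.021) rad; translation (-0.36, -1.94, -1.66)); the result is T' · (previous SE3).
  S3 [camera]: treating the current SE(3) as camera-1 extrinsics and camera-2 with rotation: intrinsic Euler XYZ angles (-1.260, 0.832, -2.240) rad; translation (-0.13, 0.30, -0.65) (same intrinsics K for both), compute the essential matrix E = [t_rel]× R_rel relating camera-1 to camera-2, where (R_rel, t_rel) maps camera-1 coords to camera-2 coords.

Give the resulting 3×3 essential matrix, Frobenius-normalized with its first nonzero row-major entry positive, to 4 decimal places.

source (fourbar_fk): coupler pose = R=[0.8449 -0.5350 0.0000; 0.5350 0.8449 0.0000; 0.0000 0.0000 1.0000], t=(0.3792, 0.8382, 0.0000)
after S1 (compose_se3): R=[-0.9354 -0.2375 0.2617; 0.3264 -0.8648 0.3816; 0.1357 0.4424 0.8865], t=(-2.1292, 0.8139, 1.5279)
after S2 (compose_se3): R=[-0.1304 -0.8737 -0.4686; -0.6066 -0.3035 0.7348; -0.7843 0.3801 -0.4904], t=(-1.6181, -2.7661, -3.9546)
after S3 (essential): [0.2621 0.4340 -0.4745; 0.5971 -0.3713 -0.0292; -0.0090 0.1209 -0.0887]

matrix = [0.2621 0.4340 -0.4745; 0.5971 -0.3713 -0.0292; -0.0090 0.1209 -0.0887]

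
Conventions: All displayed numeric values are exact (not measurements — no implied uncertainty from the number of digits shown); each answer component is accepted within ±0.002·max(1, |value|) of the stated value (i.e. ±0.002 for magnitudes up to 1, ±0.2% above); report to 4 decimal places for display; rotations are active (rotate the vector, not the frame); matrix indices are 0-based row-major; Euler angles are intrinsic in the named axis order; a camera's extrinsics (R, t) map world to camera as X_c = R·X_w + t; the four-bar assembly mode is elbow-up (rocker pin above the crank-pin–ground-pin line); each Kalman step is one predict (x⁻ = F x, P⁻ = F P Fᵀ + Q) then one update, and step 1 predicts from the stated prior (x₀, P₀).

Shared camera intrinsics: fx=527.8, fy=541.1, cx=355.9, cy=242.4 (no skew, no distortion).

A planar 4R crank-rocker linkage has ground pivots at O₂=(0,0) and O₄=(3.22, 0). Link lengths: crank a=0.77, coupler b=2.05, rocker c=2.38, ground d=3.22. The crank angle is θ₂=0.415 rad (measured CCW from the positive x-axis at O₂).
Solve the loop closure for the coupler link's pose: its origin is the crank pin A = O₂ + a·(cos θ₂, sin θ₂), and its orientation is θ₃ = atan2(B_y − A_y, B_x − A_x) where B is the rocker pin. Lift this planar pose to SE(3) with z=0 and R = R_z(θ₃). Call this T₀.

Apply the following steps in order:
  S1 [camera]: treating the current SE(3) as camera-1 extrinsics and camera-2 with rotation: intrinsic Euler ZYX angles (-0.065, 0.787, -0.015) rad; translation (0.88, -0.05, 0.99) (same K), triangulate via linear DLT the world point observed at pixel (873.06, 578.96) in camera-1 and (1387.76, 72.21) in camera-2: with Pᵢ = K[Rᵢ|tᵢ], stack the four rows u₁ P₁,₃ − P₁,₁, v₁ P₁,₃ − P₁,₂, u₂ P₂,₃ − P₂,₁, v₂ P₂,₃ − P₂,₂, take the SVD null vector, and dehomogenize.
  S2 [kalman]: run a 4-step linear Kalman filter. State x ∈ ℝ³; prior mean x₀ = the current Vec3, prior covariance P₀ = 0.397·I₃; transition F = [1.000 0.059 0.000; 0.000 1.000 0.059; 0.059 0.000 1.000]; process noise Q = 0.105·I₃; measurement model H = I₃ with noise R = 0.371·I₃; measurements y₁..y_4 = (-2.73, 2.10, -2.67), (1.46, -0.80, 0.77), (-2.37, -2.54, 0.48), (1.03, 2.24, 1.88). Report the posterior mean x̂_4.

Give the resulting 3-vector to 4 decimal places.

result = (-0.1168, 0.4060, 0.8533)

source (fourbar_fk): coupler pose = R=[0.5815 -0.8135 0.0000; 0.8135 0.5815 0.0000; 0.0000 0.0000 1.0000], t=(0.7046, 0.3105, 0.0000)
after S1 (triangulate): (1.0184, -0.2876, 1.5623)
after S2 (kf_track): (-0.1168, 0.4060, 0.8533)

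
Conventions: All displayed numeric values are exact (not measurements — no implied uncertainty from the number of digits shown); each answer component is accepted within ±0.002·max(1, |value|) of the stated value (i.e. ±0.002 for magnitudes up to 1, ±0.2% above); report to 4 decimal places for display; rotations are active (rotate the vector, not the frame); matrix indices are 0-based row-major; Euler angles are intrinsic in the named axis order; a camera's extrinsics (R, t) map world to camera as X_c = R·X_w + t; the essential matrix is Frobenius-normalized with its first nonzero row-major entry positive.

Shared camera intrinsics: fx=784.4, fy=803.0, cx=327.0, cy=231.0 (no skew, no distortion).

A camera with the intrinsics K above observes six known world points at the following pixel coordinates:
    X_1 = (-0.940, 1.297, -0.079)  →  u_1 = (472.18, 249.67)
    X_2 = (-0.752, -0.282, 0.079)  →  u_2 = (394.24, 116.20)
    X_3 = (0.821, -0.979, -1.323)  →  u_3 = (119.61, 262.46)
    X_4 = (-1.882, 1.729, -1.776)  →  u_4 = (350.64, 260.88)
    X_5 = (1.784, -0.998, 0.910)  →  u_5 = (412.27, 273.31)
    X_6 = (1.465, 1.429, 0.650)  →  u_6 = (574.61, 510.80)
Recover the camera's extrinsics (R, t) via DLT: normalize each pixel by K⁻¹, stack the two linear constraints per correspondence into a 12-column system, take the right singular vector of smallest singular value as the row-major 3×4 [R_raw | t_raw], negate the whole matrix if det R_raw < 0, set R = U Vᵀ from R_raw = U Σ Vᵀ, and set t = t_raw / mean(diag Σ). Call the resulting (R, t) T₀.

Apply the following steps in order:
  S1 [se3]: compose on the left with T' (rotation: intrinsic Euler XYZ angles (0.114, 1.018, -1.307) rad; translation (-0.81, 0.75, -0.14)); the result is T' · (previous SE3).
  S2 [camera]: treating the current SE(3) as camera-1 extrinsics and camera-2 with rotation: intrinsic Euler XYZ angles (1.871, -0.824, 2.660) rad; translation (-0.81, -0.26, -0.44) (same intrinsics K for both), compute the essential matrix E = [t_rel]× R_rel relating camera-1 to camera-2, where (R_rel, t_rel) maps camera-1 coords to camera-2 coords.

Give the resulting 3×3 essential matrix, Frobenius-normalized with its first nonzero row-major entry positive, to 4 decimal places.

source (pnp_recover): camera pose = R=[-0.1745 0.5418 0.8222; 0.6779 0.6717 -0.2987; -0.7141 0.5053 -0.4845], t=(0.4501, -0.1000, 5.4010)
after S1 (compose_se3): R=[-0.2880 0.8447 -0.4512; 0.4446 -0.2994 -0.8442; -0.8482 -0.4437 -0.2893], t=(3.7975, -0.0282, 2.6075)
after S2 (essential): [0.1009 0.3629 -0.2156; 0.3119 -0.5477 -0.2470; 0.3135 0.2368 -0.4462]

matrix = [0.1009 0.3629 -0.2156; 0.3119 -0.5477 -0.2470; 0.3135 0.2368 -0.4462]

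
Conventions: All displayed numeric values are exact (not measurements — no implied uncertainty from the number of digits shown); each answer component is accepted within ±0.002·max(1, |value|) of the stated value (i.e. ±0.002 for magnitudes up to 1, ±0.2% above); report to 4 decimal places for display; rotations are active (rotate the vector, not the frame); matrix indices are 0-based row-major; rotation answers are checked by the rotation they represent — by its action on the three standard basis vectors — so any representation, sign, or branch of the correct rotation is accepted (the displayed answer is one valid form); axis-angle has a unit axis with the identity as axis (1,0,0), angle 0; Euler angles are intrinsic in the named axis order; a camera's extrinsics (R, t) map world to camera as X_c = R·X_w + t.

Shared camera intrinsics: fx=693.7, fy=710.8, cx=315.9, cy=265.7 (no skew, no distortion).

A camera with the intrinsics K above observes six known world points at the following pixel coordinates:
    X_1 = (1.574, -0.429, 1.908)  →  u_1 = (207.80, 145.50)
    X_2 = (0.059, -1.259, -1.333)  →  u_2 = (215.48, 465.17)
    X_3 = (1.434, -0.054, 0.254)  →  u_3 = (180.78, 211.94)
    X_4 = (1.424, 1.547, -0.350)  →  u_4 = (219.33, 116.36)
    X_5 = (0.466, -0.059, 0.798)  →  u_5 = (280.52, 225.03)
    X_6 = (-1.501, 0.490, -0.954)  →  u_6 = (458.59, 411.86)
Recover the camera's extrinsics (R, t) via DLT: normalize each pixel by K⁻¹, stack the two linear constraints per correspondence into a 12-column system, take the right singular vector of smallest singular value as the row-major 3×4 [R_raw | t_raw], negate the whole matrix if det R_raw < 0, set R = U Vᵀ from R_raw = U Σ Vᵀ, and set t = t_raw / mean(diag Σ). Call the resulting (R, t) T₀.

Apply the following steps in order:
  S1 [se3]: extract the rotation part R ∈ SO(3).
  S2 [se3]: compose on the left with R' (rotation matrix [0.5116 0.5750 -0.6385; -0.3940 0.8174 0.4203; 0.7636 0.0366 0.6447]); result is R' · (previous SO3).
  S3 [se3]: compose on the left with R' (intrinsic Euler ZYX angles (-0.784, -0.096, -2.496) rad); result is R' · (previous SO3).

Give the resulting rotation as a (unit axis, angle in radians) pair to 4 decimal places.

source (pnp_recover): camera pose = R=[-0.8781 0.4359 0.1973; -0.4526 -0.6228 -0.6382; -0.1553 -0.6497 0.7442], t=(-0.1000, 0.2600, 6.8390)
after S1 (rot_of_se3): [-0.8781 0.4359 0.1973; -0.4526 -0.6228 -0.6382; -0.1553 -0.6497 0.7442]
after S2 (compose_so3): [-0.6103 0.2797 -0.7412; -0.0892 -0.9539 -0.2866; -0.7872 -0.1088 0.6071]
after S3 (compose_so3): [-0.7606 0.6441 -0.0816; 0.1902 0.3413 0.9205; 0.6208 0.6846 -0.3821]

rotation (axis_angle) = ((-0.2715, -0.8084, -0.5223), 2.6921)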